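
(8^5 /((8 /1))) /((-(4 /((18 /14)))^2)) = -20736 /49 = -423.18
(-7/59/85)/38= -7/190570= -0.00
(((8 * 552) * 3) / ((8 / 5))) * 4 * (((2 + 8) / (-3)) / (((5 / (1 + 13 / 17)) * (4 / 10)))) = -1656000 / 17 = -97411.76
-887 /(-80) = 11.09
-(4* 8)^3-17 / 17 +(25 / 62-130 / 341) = -22348443 / 682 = -32768.98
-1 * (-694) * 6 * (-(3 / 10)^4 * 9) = -758889 / 2500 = -303.56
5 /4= 1.25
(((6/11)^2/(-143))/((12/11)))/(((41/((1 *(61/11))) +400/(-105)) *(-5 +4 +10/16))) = 10248/7221643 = 0.00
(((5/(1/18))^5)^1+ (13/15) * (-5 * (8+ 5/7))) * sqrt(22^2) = 2728063782554/21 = 129907799169.24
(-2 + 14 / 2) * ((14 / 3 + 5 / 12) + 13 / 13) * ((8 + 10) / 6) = 365 / 4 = 91.25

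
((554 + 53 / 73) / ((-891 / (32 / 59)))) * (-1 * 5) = 1.69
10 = 10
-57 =-57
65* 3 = 195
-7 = -7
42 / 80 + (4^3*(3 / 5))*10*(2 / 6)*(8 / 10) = 4117 / 40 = 102.92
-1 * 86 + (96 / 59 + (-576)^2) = 19569806 / 59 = 331691.63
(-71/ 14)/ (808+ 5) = -71/ 11382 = -0.01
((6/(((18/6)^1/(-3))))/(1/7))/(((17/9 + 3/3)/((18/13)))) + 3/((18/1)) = -20243/1014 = -19.96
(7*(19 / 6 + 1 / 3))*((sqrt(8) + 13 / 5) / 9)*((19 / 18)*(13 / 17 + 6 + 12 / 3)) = 738283 / 9180 + 56791*sqrt(2) / 918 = 167.91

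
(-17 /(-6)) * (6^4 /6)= 612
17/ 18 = 0.94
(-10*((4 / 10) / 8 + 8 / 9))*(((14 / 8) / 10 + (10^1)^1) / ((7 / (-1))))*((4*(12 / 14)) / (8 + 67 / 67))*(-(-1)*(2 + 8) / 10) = 68783 / 13230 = 5.20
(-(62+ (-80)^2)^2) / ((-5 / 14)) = 584604216 / 5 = 116920843.20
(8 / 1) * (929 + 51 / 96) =29745 / 4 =7436.25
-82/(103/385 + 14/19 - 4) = 599830/21913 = 27.37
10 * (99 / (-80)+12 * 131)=125661 / 8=15707.62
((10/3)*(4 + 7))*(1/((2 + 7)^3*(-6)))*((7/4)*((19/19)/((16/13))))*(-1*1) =5005/419904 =0.01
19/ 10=1.90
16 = 16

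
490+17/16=7857/16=491.06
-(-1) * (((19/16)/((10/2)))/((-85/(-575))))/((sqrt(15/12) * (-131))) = -437 * sqrt(5)/89080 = -0.01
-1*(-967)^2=-935089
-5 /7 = -0.71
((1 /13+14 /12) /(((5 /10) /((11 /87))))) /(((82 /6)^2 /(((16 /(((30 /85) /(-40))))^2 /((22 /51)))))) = 24399923200 /1901211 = 12833.88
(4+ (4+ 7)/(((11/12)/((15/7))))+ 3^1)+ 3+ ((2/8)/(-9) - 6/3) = 8489/252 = 33.69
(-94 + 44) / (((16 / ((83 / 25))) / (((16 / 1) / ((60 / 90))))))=-249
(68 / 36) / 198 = 17 / 1782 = 0.01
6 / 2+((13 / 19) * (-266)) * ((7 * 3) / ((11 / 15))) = -5208.82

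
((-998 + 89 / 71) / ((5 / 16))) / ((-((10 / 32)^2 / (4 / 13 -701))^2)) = 6157215816209137664 / 37496875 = 164206105607.71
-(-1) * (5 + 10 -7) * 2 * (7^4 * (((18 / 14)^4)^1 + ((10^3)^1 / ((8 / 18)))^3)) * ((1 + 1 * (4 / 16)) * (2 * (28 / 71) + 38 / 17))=1996469016103953000 / 1207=1654075406879828.50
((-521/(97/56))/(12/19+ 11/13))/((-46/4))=14412944/814315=17.70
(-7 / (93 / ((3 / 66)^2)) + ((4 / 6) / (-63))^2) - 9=-4823644289 / 535957884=-9.00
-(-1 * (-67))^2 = -4489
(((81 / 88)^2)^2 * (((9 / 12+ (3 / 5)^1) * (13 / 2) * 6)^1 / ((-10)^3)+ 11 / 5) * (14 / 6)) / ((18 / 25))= 479299729167 / 95951257600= 5.00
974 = 974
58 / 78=29 / 39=0.74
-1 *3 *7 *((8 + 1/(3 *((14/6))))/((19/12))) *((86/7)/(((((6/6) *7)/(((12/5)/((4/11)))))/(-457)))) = 140072328/245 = 571723.79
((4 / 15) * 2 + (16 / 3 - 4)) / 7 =4 / 15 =0.27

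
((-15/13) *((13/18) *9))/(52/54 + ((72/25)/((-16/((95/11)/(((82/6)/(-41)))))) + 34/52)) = -289575/242488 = -1.19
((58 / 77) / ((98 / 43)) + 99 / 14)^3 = 174255369151375 / 429685207336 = 405.54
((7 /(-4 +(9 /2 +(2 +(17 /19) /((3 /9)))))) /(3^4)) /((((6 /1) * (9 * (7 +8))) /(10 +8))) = 0.00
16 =16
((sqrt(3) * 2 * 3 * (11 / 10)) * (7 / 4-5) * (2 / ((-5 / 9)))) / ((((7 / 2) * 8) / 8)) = 3861 * sqrt(3) / 175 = 38.21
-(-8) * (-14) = -112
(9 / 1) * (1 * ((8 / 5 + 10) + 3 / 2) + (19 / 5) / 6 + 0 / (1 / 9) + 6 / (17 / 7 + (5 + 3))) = 47004 / 365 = 128.78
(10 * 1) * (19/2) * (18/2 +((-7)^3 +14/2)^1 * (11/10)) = -34257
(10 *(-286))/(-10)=286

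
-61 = -61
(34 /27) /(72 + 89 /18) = 68 /4155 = 0.02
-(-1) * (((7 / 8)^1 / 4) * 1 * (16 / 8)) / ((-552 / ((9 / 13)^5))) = -137781 / 1093086592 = -0.00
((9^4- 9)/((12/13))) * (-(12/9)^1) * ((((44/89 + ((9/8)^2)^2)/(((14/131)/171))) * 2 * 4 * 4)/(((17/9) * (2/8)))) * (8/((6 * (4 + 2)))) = -478008383.78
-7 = -7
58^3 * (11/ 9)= 2146232/ 9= 238470.22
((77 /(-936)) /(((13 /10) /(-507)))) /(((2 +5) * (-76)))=-55 /912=-0.06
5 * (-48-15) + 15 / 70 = -4407 / 14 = -314.79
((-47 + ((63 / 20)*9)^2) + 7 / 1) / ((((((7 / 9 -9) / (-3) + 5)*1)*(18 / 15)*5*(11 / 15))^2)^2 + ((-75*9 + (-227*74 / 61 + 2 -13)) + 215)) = 247582803964725 / 435998241847298416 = 0.00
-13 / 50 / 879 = -13 / 43950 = -0.00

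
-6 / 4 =-3 / 2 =-1.50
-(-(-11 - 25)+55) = -91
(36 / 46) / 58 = 9 / 667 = 0.01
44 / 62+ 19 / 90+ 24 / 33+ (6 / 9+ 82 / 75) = 522967 / 153450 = 3.41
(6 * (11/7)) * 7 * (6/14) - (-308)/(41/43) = 100826/287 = 351.31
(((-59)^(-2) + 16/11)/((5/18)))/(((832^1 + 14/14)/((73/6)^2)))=296862603/318964030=0.93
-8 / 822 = -4 / 411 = -0.01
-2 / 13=-0.15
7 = 7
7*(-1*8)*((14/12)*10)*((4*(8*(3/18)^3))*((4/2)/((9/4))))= -62720/729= -86.04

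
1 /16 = 0.06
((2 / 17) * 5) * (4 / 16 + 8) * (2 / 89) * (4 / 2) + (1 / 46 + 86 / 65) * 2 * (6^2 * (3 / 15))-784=-8645302622 / 11309675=-764.42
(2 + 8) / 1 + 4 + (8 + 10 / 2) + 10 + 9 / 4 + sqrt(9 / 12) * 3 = 41.85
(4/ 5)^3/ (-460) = -16/ 14375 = -0.00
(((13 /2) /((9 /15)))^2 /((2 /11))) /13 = 3575 /72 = 49.65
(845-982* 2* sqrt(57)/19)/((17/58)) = 49010/17-113912* sqrt(57)/323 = 220.35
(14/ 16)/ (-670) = -7/ 5360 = -0.00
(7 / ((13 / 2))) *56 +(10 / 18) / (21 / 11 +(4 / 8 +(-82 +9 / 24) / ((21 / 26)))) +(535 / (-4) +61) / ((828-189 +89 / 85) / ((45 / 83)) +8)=3894293709259883 / 64645396950576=60.24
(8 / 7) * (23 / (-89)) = -184 / 623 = -0.30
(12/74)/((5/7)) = 42/185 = 0.23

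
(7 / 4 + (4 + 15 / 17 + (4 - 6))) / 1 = 315 / 68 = 4.63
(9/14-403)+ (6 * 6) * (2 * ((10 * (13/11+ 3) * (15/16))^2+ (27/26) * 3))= 1216557935/11011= 110485.69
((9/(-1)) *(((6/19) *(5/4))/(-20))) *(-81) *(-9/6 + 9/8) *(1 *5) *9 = 295245/1216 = 242.80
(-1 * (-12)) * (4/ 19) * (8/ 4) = 96/ 19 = 5.05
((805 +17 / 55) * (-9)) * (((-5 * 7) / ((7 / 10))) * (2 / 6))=1328760 / 11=120796.36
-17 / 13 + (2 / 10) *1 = -72 / 65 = -1.11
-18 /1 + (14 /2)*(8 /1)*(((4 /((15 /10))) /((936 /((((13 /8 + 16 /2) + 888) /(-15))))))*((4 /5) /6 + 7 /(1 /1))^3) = -61899085231 /17769375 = -3483.47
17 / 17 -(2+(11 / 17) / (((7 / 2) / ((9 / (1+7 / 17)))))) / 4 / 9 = 919 / 1008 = 0.91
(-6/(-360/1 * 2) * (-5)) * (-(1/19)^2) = 1/8664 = 0.00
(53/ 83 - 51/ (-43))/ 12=1628/ 10707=0.15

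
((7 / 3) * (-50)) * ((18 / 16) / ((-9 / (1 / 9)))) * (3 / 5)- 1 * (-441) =15911 / 36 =441.97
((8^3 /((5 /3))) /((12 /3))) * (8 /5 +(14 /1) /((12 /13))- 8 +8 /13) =234176 /325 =720.54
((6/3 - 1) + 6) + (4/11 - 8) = -7/11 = -0.64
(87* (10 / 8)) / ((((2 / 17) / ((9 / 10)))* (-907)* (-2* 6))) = 4437 / 58048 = 0.08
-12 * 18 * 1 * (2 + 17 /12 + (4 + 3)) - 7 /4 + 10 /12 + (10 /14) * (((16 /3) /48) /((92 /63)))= -310619 /138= -2250.86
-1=-1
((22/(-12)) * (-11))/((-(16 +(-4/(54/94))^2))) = -29403/94016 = -0.31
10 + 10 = 20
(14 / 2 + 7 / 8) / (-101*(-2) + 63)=63 / 2120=0.03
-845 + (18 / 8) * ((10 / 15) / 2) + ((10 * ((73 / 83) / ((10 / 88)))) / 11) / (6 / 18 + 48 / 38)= -839.84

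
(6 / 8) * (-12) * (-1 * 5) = 45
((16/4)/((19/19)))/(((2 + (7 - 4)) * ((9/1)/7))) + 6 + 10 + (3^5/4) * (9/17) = 48.78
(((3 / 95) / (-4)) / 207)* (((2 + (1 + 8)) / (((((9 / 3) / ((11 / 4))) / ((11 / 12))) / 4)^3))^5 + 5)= -2810243684807530154659817570142903731 / 5796558175077628644132126720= -484812469.73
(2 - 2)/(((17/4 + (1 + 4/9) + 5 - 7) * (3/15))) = 0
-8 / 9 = -0.89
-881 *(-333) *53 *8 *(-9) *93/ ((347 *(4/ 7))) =-182200475142/ 347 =-525073415.39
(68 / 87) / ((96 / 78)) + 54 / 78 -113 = -505207 / 4524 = -111.67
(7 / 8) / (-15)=-7 / 120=-0.06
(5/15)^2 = 1/9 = 0.11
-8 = -8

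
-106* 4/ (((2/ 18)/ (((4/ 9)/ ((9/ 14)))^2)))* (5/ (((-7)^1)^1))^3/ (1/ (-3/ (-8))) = 424000/ 1701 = 249.27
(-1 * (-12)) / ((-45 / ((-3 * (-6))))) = -24 / 5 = -4.80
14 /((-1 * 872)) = -0.02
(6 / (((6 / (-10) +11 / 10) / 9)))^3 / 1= 1259712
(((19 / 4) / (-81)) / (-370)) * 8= 19 / 14985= 0.00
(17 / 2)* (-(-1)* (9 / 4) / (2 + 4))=51 / 16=3.19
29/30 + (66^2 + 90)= 133409/30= 4446.97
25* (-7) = -175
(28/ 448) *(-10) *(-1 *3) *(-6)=-45/ 4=-11.25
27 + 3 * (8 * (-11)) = -237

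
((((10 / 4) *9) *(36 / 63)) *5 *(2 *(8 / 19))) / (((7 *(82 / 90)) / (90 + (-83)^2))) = 323028000 / 5453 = 59238.58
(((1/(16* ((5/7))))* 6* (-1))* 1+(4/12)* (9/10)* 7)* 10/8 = 63/32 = 1.97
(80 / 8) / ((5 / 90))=180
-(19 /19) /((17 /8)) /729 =-0.00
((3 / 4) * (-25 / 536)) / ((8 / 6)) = -225 / 8576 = -0.03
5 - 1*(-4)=9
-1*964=-964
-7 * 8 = -56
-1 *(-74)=74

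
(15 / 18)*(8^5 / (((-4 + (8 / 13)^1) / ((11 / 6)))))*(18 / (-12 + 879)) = -266240 / 867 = -307.08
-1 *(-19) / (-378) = -19 / 378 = -0.05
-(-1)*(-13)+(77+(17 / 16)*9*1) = 1177 / 16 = 73.56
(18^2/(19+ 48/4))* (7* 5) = 11340/31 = 365.81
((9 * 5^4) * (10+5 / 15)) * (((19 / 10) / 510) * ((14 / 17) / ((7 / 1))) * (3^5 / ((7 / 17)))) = 3578175 / 238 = 15034.35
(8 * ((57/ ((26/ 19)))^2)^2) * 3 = 4127005818963/ 57122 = 72248972.71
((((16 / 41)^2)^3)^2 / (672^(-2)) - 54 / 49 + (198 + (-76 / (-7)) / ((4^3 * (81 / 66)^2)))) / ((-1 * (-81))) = 2.50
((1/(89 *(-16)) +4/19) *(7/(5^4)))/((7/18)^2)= 65691/4227500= 0.02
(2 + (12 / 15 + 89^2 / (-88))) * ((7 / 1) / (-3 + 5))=-268611 / 880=-305.24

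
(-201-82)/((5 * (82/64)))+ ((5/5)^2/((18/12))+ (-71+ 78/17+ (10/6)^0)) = -1138766/10455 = -108.92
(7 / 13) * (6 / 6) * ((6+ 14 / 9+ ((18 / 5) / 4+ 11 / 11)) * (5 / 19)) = 5957 / 4446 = 1.34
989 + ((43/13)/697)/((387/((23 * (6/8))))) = 107535971/108732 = 989.00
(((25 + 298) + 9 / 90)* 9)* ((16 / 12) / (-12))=-3231 / 10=-323.10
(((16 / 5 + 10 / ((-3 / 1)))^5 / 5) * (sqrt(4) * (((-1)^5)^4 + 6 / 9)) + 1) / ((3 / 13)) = 29614793 / 6834375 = 4.33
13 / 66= 0.20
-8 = -8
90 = 90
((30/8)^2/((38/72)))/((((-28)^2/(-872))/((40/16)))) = -1103625/14896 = -74.09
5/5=1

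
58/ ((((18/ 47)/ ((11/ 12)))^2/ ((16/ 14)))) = 7751381/ 20412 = 379.75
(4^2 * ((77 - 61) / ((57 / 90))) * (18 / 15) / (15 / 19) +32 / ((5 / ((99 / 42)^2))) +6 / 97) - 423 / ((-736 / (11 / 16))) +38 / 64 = 651.01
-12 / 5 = -2.40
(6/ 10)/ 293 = 3/ 1465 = 0.00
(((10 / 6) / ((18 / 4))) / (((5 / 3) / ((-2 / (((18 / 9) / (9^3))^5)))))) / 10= -22876792454961 / 80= -285959905687.01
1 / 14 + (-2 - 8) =-139 / 14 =-9.93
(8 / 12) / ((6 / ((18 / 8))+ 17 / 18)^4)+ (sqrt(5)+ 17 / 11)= 304230449 / 196356875+ sqrt(5)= 3.79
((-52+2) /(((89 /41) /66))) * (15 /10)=-2280.34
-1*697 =-697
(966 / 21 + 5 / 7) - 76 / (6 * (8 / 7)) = 2993 / 84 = 35.63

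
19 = 19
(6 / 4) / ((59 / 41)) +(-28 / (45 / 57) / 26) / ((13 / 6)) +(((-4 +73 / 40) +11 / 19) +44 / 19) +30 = 235921021 / 7577960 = 31.13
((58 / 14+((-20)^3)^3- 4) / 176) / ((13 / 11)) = -3583999999999 / 1456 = -2461538461.54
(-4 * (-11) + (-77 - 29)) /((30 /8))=-248 /15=-16.53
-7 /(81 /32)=-224 /81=-2.77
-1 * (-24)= 24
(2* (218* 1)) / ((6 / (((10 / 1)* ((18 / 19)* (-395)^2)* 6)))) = 12244842000 / 19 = 644465368.42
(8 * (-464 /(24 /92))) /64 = -667 /3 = -222.33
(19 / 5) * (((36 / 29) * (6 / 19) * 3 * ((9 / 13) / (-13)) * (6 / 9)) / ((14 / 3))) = -5832 / 171535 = -0.03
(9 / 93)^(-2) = 961 / 9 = 106.78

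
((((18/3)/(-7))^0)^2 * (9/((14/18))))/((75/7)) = 27/25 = 1.08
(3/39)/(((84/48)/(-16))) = -64/91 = -0.70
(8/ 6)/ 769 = 4/ 2307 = 0.00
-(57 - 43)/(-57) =14/57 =0.25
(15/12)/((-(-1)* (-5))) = -0.25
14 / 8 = 7 / 4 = 1.75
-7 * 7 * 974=-47726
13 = 13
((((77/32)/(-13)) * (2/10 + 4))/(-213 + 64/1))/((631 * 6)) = 539/391119040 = 0.00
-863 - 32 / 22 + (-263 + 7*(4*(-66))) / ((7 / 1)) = -89784 / 77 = -1166.03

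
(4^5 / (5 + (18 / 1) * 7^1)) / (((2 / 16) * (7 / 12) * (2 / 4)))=196608 / 917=214.40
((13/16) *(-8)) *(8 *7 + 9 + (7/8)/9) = -60931/144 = -423.13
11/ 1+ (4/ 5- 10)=9/ 5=1.80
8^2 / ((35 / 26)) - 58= -10.46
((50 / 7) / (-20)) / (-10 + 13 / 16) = 0.04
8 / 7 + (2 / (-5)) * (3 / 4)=59 / 70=0.84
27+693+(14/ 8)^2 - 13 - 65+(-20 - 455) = 2721/ 16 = 170.06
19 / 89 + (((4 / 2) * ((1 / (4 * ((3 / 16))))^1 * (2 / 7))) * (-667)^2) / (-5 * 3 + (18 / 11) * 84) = 6969278749 / 2517543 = 2768.29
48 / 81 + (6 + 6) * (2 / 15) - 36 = -4564 / 135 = -33.81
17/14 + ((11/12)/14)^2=34393/28224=1.22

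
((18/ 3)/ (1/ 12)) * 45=3240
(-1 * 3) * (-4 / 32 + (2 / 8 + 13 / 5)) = -327 / 40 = -8.18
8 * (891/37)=192.65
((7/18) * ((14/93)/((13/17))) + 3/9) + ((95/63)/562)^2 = 207077280355/505194688908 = 0.41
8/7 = 1.14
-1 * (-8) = 8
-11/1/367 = -11/367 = -0.03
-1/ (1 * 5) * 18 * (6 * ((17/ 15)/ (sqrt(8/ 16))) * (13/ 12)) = -663 * sqrt(2)/ 25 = -37.50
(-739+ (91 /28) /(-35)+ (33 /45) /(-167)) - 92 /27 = -468713489 /631260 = -742.50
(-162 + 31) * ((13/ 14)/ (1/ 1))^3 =-287807/ 2744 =-104.89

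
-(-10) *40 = 400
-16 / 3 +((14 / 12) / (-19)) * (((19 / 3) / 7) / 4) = -5.35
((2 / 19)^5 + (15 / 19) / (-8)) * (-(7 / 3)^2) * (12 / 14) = 13681913 / 29713188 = 0.46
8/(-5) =-8/5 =-1.60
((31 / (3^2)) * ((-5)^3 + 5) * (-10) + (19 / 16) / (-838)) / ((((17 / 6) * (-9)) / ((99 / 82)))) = -1828850573 / 9345376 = -195.70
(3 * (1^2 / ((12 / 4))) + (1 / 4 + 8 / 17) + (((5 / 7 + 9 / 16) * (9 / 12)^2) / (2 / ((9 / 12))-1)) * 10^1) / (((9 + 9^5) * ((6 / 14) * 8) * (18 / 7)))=71435 / 6168489984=0.00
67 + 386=453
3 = 3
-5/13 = -0.38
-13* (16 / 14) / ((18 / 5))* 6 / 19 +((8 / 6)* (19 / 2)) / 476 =-5773 / 4522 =-1.28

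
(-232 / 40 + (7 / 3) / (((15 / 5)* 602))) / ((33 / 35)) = -157087 / 25542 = -6.15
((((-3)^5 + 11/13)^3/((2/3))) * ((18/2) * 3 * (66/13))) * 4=-333551671352064/28561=-11678571175.80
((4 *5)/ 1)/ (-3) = -20/ 3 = -6.67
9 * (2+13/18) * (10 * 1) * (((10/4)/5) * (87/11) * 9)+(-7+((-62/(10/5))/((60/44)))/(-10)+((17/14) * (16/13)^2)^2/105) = 23478563168293/2694016325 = 8715.08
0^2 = 0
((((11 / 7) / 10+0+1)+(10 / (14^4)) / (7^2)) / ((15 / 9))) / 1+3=86925879 / 23529800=3.69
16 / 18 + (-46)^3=-876016 / 9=-97335.11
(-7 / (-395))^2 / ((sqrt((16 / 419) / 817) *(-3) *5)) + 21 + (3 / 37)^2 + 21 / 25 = 747699 / 34225 - 49 *sqrt(342323) / 9361500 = 21.84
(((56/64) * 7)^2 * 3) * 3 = 21609/64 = 337.64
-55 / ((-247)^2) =-55 / 61009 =-0.00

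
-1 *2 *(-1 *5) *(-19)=-190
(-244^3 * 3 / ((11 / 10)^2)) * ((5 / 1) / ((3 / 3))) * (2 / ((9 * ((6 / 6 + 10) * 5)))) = -2905356800 / 3993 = -727612.52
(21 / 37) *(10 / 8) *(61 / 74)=6405 / 10952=0.58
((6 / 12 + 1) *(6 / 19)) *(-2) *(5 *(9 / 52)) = -405 / 494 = -0.82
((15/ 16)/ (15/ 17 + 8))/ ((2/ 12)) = 765/ 1208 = 0.63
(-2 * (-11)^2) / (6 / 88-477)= 10648 / 20985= 0.51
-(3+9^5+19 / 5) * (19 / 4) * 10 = -5610301 / 2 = -2805150.50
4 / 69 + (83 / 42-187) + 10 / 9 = -183.85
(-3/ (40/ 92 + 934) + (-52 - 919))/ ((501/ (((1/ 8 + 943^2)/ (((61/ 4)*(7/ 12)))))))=-16495611581377/ 85142946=-193740.20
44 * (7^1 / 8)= 77 / 2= 38.50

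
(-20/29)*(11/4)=-55/29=-1.90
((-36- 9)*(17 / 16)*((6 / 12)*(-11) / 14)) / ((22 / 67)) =51255 / 896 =57.20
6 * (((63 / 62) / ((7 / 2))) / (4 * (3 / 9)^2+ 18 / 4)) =972 / 2759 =0.35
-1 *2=-2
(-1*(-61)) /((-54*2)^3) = -61 /1259712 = -0.00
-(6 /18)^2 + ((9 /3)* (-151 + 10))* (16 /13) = -60925 /117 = -520.73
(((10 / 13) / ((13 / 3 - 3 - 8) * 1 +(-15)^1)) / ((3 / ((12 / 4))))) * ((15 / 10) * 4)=-36 / 169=-0.21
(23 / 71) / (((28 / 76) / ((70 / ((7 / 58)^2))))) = 14700680 / 3479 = 4225.55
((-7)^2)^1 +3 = 52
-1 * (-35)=35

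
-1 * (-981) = 981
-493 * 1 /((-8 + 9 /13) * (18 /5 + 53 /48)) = 307632 /21451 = 14.34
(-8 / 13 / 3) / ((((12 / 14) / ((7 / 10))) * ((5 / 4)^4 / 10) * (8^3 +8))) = -6272 / 4753125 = -0.00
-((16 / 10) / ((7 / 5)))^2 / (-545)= 64 / 26705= 0.00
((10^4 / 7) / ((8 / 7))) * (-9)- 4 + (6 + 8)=-11240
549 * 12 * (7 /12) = 3843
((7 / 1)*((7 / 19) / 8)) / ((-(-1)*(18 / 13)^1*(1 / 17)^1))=10829 / 2736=3.96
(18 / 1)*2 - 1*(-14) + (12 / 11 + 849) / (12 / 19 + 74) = 957569 / 15598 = 61.39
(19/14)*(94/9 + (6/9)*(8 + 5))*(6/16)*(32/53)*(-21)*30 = -196080/53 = -3699.62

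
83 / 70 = 1.19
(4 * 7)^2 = 784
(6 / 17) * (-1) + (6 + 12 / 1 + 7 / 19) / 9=4907 / 2907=1.69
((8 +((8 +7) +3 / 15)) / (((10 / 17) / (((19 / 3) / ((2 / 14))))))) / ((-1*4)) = -65569 / 150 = -437.13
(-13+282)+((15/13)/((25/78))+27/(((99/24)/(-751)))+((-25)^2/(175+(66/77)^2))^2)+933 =-15078733264317/4078212655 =-3697.39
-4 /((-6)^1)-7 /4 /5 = 19 /60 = 0.32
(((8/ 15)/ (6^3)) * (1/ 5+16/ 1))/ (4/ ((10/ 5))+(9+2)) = 1/ 325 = 0.00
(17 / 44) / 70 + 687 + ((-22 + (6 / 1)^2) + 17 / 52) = 701.33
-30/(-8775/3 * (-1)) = -2/195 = -0.01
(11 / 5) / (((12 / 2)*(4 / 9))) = 33 / 40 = 0.82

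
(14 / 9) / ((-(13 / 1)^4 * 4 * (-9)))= 0.00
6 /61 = 0.10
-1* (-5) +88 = 93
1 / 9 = 0.11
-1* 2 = -2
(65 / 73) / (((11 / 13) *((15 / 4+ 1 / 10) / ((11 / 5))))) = 3380 / 5621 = 0.60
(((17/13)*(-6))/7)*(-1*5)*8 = 4080/91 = 44.84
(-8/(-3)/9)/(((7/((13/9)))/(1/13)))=8/1701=0.00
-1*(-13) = 13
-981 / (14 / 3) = -2943 / 14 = -210.21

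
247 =247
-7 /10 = -0.70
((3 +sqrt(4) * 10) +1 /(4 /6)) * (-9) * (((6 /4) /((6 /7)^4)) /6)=-102.13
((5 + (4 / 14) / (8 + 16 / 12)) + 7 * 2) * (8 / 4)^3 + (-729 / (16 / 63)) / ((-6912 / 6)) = 15528127 / 100352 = 154.74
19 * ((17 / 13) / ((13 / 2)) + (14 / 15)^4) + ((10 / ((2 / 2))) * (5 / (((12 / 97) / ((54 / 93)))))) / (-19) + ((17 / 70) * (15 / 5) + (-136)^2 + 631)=19133.62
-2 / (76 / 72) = -36 / 19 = -1.89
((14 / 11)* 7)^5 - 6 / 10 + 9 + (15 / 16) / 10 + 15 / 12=1446524353389 / 25768160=56136.11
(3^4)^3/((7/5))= 2657205/7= 379600.71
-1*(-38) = 38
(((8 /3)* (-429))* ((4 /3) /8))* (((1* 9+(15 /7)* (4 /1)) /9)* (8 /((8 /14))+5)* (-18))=891176 /7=127310.86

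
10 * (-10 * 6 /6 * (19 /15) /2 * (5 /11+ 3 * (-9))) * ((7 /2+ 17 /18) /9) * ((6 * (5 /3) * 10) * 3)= 221920000 /891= 249068.46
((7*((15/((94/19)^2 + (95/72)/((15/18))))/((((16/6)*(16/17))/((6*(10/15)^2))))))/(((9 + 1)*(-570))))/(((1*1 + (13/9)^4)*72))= -290871/149268995840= -0.00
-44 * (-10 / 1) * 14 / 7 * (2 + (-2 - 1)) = -880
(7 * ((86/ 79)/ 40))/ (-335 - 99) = -43/ 97960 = -0.00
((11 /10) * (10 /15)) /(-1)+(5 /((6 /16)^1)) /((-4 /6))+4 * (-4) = -551 /15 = -36.73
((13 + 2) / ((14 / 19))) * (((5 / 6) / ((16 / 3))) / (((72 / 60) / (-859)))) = -2040125 / 896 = -2276.93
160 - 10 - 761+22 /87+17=-51656 /87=-593.75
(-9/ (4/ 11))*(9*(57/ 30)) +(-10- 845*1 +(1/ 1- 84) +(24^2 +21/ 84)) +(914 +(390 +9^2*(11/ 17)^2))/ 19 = -156945629/ 219640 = -714.56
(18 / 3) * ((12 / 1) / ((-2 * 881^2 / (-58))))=0.00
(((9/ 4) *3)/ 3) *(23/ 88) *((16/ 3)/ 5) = 69/ 110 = 0.63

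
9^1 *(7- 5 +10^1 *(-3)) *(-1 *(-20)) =-5040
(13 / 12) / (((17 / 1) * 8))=13 / 1632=0.01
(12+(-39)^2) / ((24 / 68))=8687 / 2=4343.50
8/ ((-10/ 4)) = -16/ 5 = -3.20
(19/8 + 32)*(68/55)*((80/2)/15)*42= 4760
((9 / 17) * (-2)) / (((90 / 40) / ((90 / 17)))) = -720 / 289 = -2.49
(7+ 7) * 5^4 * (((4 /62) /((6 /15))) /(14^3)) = 3125 /6076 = 0.51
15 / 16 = 0.94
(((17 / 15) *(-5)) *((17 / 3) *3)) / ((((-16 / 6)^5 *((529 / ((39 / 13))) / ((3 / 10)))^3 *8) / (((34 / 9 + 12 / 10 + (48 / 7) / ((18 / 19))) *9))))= 8208342441 / 169779400376320000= 0.00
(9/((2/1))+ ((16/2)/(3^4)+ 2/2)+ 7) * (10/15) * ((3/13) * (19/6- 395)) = -369107/486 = -759.48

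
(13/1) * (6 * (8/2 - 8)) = -312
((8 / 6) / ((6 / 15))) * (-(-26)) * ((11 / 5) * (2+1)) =572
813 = 813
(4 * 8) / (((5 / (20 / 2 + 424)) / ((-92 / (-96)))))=2661.87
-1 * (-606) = 606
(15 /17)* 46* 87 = 60030 /17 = 3531.18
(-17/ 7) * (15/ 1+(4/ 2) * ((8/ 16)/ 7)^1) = -1802/ 49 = -36.78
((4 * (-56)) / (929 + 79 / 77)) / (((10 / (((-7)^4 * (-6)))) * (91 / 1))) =4437048 / 1163695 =3.81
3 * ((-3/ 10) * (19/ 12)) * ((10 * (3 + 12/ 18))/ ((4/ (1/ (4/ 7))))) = -1463/ 64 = -22.86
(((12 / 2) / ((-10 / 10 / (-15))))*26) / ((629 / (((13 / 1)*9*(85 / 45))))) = 30420 / 37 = 822.16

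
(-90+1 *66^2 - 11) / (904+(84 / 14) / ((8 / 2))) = 8510 / 1811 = 4.70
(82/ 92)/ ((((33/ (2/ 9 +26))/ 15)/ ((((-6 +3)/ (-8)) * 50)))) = 302375/ 1518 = 199.19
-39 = -39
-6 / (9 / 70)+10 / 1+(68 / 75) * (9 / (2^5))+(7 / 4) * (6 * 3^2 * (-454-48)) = -28485247 / 600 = -47475.41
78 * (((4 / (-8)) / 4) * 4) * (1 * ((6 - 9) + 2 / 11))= 1209 / 11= 109.91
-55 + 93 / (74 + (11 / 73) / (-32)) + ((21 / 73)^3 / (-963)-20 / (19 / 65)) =-122.16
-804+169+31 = -604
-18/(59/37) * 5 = -3330/59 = -56.44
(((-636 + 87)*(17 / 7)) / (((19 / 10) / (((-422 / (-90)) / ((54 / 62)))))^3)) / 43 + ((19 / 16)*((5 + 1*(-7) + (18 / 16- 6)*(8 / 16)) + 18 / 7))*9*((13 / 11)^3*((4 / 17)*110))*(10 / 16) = -195055411907208951727 / 157574225671720704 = -1237.86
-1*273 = -273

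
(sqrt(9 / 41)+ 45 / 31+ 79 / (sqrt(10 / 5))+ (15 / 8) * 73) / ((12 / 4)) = 64.89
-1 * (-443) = 443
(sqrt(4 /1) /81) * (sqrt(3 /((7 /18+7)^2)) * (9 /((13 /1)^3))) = 4 * sqrt(3) /292201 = 0.00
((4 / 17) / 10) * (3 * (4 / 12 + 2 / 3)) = 6 / 85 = 0.07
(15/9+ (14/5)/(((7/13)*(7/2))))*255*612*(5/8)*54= 116225685/7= 16603669.29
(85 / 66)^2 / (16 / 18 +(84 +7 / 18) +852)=7225 / 4082782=0.00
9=9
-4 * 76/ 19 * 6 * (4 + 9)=-1248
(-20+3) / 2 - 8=-33 / 2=-16.50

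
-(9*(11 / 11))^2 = -81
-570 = -570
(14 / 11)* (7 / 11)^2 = 686 / 1331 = 0.52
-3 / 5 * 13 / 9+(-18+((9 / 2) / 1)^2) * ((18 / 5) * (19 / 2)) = 913 / 12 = 76.08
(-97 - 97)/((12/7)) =-679/6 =-113.17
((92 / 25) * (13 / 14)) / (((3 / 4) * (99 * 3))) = 2392 / 155925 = 0.02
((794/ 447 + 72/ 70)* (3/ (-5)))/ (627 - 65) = -0.00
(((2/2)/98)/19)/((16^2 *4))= 0.00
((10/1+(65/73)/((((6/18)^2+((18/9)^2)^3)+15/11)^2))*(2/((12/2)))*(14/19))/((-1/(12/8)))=-30672553585/8325234484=-3.68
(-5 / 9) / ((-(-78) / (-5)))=0.04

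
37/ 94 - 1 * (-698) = 65649/ 94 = 698.39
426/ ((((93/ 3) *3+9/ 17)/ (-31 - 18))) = -59143/ 265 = -223.18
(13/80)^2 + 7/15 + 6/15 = 0.89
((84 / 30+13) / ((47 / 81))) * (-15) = -19197 / 47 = -408.45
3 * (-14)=-42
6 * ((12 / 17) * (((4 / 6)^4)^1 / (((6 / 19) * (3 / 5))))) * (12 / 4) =6080 / 459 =13.25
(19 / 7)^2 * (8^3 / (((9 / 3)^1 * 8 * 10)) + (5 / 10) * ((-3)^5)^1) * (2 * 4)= -5170964 / 735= -7035.33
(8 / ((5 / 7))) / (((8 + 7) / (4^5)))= 57344 / 75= 764.59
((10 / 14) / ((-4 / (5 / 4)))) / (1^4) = -25 / 112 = -0.22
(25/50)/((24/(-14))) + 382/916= 689/5496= 0.13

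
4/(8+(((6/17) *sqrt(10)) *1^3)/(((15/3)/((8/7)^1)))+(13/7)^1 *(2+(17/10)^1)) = 28079240/104363883- 152320 *sqrt(10)/104363883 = 0.26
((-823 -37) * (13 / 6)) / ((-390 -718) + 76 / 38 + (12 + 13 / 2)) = 2236 / 1305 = 1.71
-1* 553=-553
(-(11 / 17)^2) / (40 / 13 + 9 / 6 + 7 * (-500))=3146 / 26264609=0.00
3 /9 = 1 /3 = 0.33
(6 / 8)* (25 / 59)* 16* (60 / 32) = 1125 / 118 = 9.53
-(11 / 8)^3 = -1331 / 512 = -2.60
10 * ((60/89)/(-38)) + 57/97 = 67287/164027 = 0.41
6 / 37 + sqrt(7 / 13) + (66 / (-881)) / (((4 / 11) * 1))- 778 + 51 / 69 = -1165538895 / 1499462 + sqrt(91) / 13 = -776.57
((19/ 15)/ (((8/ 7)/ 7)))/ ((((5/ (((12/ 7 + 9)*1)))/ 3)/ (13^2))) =67431/ 8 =8428.88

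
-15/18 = -5/6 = -0.83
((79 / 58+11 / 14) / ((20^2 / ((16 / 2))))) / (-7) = -218 / 35525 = -0.01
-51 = -51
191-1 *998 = -807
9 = 9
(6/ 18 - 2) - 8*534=-12821/ 3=-4273.67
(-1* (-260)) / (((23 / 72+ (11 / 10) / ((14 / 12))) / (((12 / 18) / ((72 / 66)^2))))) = 1101100 / 9543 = 115.38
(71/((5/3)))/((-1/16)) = -3408/5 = -681.60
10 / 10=1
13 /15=0.87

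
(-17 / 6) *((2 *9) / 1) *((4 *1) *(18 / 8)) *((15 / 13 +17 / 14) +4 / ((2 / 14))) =-2536893 / 182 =-13938.97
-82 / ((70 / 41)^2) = -68921 / 2450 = -28.13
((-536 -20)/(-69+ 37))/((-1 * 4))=-139/32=-4.34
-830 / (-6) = 415 / 3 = 138.33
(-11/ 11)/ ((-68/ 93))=93/ 68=1.37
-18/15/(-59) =6/295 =0.02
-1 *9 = -9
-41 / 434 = -0.09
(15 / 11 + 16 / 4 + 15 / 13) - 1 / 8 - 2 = 5025 / 1144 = 4.39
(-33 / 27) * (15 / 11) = -5 / 3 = -1.67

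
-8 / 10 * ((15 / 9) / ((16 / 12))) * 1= -1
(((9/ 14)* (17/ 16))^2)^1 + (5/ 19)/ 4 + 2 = 2414179/ 953344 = 2.53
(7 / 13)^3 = 343 / 2197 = 0.16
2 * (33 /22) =3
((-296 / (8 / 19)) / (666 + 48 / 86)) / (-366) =0.00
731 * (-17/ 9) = -1380.78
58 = 58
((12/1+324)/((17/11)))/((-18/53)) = -32648/51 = -640.16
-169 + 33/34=-5713/34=-168.03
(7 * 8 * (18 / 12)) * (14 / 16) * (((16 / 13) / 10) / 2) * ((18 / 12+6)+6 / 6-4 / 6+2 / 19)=35.91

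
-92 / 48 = -23 / 12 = -1.92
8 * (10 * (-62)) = -4960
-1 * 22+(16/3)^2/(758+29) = -155570/7083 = -21.96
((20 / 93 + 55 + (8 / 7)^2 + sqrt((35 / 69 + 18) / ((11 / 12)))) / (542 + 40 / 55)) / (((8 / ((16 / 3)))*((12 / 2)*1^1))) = sqrt(323081) / 617895 + 2833237 / 244847610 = 0.01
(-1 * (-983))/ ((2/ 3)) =2949/ 2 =1474.50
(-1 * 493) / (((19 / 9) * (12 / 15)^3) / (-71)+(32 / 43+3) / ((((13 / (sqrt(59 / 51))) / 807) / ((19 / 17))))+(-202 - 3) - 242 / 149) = -18829365547861580716265625 * sqrt(3009) / 265194491712937267677298208 - 763882711077049268004012375 / 265194491712937267677298208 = -6.78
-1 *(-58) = 58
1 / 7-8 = -55 / 7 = -7.86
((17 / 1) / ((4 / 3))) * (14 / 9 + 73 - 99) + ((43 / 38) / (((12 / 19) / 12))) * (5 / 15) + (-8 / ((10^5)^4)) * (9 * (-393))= -3806249999999999996463 / 12500000000000000000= -304.50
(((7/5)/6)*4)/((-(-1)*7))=0.13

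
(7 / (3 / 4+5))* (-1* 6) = -168 / 23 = -7.30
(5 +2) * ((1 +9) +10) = 140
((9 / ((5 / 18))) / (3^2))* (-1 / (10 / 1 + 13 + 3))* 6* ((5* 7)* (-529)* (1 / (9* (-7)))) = -3174 / 13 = -244.15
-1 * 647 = -647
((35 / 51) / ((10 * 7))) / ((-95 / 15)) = -1 / 646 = -0.00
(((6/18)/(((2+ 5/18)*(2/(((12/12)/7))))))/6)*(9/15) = 3/2870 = 0.00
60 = 60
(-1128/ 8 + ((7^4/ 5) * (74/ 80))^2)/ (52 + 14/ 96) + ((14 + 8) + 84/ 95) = 452243997433/ 118892500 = 3803.81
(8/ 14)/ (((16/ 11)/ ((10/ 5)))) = 11/ 14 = 0.79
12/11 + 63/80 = 1653/880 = 1.88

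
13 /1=13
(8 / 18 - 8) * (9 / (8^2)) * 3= -51 / 16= -3.19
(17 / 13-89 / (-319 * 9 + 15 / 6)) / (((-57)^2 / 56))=1863736 / 80771223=0.02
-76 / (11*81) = -0.09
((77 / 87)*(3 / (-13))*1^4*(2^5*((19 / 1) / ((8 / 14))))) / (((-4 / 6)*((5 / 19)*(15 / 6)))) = 4669896 / 9425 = 495.48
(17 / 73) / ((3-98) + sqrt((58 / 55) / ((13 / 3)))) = -1154725 / 471047173-17*sqrt(124410) / 471047173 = -0.00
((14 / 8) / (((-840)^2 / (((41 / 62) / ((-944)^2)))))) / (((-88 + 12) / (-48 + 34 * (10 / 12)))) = 41 / 86087290060800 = 0.00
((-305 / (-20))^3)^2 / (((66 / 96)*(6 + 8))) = 51520374361 / 39424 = 1306827.68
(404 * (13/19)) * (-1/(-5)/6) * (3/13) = 2.13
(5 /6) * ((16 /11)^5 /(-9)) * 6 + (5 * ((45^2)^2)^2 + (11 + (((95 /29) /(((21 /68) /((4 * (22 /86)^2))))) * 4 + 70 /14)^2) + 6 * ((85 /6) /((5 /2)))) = 5722959772428602909574149280275 /68069189369219577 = 84075626953425.81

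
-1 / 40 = -0.02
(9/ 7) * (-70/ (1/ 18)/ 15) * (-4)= 432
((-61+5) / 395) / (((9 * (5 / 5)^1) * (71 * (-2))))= 0.00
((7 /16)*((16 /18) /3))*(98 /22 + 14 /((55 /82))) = 9751 /2970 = 3.28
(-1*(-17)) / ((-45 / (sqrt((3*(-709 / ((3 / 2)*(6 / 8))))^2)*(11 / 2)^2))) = -2916826 / 135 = -21606.12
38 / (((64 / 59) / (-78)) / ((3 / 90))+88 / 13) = 14573 / 2436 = 5.98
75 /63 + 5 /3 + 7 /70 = 207 /70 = 2.96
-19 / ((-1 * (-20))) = -19 / 20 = -0.95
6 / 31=0.19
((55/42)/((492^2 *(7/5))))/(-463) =-275/32950235808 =-0.00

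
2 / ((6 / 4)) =4 / 3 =1.33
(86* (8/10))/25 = 344/125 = 2.75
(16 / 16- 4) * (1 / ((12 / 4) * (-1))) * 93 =93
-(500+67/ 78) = -39067/ 78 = -500.86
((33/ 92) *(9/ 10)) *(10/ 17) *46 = 297/ 34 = 8.74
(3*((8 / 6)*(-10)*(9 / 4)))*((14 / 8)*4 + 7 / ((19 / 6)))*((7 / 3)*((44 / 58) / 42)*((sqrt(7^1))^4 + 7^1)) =-1078000 / 551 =-1956.44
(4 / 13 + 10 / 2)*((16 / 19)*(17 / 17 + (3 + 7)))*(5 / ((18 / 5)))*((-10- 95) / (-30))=177100 / 741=239.00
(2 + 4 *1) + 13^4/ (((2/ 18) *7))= 257091/ 7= 36727.29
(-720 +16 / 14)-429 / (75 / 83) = -208883 / 175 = -1193.62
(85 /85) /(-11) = -1 /11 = -0.09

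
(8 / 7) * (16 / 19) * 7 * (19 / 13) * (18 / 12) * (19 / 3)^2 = 23104 / 39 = 592.41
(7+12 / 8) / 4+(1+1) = 33 / 8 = 4.12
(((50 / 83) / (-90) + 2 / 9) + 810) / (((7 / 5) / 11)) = 33287705 / 5229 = 6365.98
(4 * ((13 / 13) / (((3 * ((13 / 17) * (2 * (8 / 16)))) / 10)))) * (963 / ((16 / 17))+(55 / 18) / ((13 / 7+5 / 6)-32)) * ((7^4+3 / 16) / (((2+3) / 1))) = 39482554367989 / 4608864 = 8566656.42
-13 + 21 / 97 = -1240 / 97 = -12.78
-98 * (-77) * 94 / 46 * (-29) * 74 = -761104652 / 23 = -33091506.61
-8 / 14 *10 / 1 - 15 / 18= -275 / 42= -6.55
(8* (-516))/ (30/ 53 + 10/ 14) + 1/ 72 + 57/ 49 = -5401116989/ 1675800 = -3223.01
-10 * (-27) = 270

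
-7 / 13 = -0.54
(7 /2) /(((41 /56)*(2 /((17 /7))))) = 238 /41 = 5.80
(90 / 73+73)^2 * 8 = 234924488 / 5329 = 44084.16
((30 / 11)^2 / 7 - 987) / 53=-835089 / 44891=-18.60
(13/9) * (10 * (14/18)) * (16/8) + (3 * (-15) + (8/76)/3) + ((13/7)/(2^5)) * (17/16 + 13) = -119580089/5515776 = -21.68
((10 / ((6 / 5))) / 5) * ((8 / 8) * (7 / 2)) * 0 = 0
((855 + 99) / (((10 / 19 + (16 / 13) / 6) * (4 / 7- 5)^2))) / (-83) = -17319393 / 21615773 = -0.80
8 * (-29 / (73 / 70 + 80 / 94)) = -763280 / 6231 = -122.50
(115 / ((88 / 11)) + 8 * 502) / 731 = 32243 / 5848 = 5.51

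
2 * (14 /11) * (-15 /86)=-210 /473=-0.44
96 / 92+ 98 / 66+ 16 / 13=37091 / 9867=3.76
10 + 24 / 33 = 118 / 11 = 10.73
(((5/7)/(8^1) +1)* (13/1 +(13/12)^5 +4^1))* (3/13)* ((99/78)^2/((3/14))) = 33963206497/971882496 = 34.95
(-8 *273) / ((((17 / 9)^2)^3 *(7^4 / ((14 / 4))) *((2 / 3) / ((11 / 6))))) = -0.19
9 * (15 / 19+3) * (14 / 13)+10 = 11542 / 247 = 46.73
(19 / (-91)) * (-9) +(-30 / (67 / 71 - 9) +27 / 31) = 401781 / 62062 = 6.47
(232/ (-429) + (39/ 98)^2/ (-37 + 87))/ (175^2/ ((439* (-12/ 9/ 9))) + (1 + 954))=-48620958149/ 43781640152250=-0.00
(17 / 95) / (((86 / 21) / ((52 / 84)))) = 221 / 8170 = 0.03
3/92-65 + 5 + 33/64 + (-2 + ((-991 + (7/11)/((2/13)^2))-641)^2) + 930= 459040636363/178112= 2577258.33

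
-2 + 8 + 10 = 16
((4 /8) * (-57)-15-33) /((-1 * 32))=153 /64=2.39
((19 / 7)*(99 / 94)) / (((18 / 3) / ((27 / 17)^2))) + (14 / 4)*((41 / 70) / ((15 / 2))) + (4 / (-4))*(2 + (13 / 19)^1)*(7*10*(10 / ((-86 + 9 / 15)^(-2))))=-7426751731752127 / 541961700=-13703462.31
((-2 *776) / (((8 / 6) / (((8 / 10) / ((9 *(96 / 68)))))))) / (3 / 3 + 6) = -3298 / 315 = -10.47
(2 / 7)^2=0.08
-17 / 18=-0.94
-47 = -47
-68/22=-34/11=-3.09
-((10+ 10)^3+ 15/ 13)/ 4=-104015/ 52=-2000.29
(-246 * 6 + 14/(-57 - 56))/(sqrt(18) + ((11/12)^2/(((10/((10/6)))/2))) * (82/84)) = 15014245675968/666821331151 - 164736025122816 * sqrt(2)/666821331151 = -326.86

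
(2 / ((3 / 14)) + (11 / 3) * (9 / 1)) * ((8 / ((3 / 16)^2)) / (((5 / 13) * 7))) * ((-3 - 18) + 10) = -37193728 / 945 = -39358.44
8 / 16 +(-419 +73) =-691 / 2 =-345.50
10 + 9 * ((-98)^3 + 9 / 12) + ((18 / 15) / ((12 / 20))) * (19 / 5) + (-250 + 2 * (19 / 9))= -1524770897 / 180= -8470949.43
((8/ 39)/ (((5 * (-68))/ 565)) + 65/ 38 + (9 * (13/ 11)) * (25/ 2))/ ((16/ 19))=18612901/ 116688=159.51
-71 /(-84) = 71 /84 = 0.85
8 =8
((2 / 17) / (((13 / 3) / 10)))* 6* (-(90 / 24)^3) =-151875 / 1768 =-85.90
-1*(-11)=11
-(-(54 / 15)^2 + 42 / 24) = 11.21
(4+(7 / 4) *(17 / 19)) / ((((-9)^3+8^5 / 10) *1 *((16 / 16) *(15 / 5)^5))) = 235 / 26140428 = 0.00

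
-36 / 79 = -0.46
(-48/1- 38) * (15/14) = -645/7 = -92.14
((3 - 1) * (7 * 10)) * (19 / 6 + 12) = 6370 / 3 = 2123.33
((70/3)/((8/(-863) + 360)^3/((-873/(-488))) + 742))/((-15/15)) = -6546262564695/7316586693036162613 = -0.00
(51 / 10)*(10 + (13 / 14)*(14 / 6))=1241 / 20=62.05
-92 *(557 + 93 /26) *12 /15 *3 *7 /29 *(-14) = 157689840 /377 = 418275.44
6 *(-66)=-396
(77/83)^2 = 5929/6889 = 0.86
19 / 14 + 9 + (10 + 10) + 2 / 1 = 453 / 14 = 32.36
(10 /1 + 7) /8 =17 /8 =2.12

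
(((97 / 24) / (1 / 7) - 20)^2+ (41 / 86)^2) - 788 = -765774599 / 1065024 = -719.02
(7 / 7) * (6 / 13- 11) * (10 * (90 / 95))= -24660 / 247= -99.84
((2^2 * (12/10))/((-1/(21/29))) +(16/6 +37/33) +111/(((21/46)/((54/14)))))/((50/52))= 5719039222/5861625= 975.67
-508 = -508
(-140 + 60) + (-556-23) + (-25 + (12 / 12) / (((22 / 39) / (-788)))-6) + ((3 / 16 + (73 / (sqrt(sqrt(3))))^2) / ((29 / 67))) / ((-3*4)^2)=-511275295 / 244992 + 357043*sqrt(3) / 12528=-2037.54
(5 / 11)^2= 25 / 121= 0.21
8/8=1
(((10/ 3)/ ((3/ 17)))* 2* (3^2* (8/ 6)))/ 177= 1360/ 531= 2.56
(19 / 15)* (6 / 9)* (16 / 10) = 304 / 225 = 1.35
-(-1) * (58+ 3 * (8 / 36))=58.67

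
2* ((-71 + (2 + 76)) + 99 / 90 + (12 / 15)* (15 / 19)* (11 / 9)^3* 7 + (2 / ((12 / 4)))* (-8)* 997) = -244754623 / 23085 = -10602.32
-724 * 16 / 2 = -5792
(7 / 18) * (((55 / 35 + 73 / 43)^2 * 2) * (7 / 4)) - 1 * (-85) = 184061 / 1849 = 99.55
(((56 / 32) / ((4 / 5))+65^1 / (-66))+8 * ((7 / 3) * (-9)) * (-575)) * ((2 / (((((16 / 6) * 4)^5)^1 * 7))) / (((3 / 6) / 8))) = 3.20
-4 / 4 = -1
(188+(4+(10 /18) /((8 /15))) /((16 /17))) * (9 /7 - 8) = -498529 /384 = -1298.25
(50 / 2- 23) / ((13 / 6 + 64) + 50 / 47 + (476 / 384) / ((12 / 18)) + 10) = 18048 / 713707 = 0.03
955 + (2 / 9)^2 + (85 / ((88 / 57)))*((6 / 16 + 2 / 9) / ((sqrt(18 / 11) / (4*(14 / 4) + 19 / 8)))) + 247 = 9097295*sqrt(22) / 101376 + 97366 / 81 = 1622.96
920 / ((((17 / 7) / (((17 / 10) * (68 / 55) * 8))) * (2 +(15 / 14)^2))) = 68665856 / 33935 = 2023.45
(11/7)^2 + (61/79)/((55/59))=702096/212905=3.30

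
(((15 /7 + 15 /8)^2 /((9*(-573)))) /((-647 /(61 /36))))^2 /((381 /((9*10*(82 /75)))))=11918828125 /686647155957377384448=0.00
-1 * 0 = 0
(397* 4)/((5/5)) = 1588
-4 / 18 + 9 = 79 / 9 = 8.78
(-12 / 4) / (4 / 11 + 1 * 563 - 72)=-33 / 5405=-0.01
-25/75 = -1/3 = -0.33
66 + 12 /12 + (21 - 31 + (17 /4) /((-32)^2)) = 233489 /4096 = 57.00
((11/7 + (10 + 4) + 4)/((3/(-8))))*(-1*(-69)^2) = 1739352/7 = 248478.86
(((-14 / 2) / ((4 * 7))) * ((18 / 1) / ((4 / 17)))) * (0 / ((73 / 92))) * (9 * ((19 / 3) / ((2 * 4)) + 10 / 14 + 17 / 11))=0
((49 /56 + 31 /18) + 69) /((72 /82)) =211355 /2592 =81.54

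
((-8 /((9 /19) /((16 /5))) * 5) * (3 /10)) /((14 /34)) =-20672 /105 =-196.88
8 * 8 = 64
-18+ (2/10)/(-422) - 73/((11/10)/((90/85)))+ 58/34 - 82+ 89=-79.56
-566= -566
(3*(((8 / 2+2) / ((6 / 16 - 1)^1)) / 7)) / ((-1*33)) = 48 / 385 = 0.12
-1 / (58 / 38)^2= -361 / 841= -0.43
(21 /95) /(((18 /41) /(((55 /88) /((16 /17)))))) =0.33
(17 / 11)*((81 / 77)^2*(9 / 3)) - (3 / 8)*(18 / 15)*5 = 751473 / 260876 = 2.88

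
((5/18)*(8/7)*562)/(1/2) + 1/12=89941/252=356.91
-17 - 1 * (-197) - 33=147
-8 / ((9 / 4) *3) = -32 / 27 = -1.19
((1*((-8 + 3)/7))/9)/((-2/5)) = 25/126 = 0.20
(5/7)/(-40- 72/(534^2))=-39605/2217894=-0.02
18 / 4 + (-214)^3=-19600679 / 2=-9800339.50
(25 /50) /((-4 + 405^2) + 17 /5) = 5 /1640244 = 0.00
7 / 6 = 1.17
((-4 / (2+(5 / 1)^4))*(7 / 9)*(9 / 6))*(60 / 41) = -280 / 25707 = -0.01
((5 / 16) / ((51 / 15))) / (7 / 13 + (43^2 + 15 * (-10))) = 325 / 6009568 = 0.00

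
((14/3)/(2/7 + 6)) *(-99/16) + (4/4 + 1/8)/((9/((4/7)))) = -1013/224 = -4.52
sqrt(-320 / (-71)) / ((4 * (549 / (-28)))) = -56 * sqrt(355) / 38979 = -0.03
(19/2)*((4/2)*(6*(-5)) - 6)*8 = -5016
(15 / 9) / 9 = 5 / 27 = 0.19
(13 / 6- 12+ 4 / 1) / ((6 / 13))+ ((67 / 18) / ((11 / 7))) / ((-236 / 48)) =-306551 / 23364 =-13.12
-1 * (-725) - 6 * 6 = 689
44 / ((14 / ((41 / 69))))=902 / 483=1.87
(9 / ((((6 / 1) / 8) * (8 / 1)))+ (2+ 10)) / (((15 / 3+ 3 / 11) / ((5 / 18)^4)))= 6875 / 451008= 0.02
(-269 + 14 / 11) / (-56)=2945 / 616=4.78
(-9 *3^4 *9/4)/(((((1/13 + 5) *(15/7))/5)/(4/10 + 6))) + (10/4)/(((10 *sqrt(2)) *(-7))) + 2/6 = -4824.35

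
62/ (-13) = -62/ 13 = -4.77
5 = 5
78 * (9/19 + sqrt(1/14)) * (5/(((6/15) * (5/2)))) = 195 * sqrt(14)/7 + 3510/19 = 288.97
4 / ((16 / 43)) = 43 / 4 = 10.75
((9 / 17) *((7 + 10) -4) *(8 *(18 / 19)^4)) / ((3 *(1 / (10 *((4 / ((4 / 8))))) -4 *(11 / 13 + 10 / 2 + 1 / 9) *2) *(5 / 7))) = -0.43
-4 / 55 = -0.07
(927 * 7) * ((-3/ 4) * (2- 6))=19467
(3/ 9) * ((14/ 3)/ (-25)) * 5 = -0.31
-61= -61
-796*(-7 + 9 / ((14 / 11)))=-398 / 7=-56.86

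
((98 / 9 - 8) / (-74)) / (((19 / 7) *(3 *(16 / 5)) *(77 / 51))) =-1105 / 1113552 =-0.00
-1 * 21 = -21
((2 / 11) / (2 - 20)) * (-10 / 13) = 10 / 1287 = 0.01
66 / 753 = 22 / 251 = 0.09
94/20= 47/10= 4.70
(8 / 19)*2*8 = 128 / 19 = 6.74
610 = 610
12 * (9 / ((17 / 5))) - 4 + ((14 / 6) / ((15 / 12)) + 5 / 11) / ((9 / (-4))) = 674876 / 25245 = 26.73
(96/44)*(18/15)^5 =186624/34375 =5.43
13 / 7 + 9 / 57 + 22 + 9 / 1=4391 / 133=33.02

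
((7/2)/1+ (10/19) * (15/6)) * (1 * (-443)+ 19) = -2041.89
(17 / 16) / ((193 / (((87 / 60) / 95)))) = 493 / 5867200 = 0.00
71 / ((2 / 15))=1065 / 2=532.50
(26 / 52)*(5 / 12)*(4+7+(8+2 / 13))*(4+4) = 415 / 13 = 31.92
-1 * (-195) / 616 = 195 / 616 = 0.32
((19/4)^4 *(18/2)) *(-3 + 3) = 0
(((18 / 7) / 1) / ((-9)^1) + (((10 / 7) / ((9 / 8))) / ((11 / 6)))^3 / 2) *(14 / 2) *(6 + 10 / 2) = -1473826 / 160083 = -9.21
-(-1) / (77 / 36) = 36 / 77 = 0.47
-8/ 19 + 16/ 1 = 296/ 19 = 15.58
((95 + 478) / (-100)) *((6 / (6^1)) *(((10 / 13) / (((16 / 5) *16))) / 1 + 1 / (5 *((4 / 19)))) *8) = -4600617 / 104000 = -44.24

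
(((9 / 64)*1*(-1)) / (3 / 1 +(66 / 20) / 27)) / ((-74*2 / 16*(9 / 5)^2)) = 125 / 83176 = 0.00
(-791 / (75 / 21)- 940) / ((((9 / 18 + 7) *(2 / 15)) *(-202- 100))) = 29037 / 7550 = 3.85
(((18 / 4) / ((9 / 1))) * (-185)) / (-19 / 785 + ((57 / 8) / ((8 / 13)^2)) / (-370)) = 2751142400 / 2232253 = 1232.45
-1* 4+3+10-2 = 7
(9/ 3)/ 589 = 3/ 589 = 0.01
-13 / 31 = -0.42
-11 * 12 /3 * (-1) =44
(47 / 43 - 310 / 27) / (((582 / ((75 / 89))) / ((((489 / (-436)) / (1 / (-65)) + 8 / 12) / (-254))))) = 29014846175 / 6659864863632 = 0.00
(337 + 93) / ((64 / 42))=4515 / 16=282.19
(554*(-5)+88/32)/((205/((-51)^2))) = -28790469/820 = -35110.33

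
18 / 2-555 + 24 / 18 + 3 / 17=-27769 / 51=-544.49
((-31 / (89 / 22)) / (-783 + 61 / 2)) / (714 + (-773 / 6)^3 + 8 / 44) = -3240864 / 680319003523495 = -0.00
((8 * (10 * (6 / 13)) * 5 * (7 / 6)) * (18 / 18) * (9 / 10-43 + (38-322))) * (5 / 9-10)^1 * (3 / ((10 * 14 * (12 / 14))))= 646765 / 39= 16583.72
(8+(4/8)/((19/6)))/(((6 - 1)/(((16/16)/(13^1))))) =31/247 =0.13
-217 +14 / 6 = -644 / 3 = -214.67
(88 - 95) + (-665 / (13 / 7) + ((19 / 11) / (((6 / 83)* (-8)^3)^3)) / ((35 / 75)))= -3531513942972817 / 9673340092416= -365.08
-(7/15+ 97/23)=-1616/345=-4.68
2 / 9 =0.22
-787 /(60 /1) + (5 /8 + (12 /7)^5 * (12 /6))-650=-1276420013 /2016840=-632.88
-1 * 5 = -5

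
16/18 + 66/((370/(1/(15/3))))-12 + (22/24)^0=-83878/8325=-10.08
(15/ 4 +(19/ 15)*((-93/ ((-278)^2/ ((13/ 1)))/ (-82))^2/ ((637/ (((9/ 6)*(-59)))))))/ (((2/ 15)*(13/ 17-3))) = -3763608247378053873/ 299120760563942912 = -12.58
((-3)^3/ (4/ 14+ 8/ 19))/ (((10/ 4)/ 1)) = -3591/ 235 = -15.28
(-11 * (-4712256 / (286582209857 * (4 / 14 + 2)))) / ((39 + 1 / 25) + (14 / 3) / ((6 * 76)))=20409958800 / 10071992098521077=0.00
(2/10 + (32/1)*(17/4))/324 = 227/540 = 0.42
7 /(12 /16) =28 /3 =9.33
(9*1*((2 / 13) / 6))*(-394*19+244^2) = 156150 / 13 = 12011.54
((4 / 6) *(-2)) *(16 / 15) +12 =476 / 45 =10.58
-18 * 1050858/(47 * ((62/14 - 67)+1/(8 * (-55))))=58259567520/9058169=6431.72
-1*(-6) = 6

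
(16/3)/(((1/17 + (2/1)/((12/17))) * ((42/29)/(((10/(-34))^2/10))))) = 232/21063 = 0.01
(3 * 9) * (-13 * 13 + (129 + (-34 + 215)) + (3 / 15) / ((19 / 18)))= 362151 / 95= 3812.12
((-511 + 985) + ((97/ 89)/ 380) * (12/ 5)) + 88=23758841/ 42275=562.01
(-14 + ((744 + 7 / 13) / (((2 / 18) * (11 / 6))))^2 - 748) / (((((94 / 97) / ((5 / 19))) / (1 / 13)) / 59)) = 3908296296718035 / 237392441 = 16463440.37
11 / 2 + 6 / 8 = 25 / 4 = 6.25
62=62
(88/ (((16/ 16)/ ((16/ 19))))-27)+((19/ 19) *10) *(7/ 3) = 4015/ 57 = 70.44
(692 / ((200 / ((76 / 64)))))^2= 10804369 / 640000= 16.88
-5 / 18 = -0.28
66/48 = 11/8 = 1.38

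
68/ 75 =0.91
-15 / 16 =-0.94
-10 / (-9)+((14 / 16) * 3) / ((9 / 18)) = 6.36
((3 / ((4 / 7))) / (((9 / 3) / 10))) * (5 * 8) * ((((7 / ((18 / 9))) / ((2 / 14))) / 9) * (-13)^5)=-6367674950 / 9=-707519438.89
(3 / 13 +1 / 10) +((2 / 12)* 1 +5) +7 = 2437 / 195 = 12.50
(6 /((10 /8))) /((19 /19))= 24 /5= 4.80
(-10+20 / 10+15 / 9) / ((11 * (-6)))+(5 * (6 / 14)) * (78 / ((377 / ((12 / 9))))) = 0.69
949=949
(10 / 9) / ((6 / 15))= 25 / 9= 2.78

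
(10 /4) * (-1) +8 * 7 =107 /2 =53.50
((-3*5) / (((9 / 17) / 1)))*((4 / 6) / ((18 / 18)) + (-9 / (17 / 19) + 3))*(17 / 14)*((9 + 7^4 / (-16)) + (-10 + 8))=-1510195 / 48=-31462.40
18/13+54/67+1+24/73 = 223771/63583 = 3.52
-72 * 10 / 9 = -80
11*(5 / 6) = 55 / 6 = 9.17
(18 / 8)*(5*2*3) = 135 / 2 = 67.50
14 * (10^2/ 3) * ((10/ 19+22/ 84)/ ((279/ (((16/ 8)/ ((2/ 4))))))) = 251600/ 47709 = 5.27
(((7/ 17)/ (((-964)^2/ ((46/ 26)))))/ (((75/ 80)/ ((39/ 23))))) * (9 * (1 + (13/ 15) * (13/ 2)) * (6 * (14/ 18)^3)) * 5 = 477799/ 399887685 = 0.00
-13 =-13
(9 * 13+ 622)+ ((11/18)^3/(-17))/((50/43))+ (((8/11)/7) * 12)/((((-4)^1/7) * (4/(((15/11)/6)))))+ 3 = 444986047207/599821200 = 741.86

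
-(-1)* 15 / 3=5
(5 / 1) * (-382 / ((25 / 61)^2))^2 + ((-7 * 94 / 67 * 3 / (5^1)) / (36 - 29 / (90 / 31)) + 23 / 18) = 5704200797614222789 / 220566093750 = 25861639.48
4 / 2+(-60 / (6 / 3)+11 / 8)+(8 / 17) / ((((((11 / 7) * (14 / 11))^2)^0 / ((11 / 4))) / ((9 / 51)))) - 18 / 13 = -834993 / 30056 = -27.78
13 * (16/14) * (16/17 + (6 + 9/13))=1928/17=113.41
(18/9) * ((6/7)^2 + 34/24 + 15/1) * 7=10085/42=240.12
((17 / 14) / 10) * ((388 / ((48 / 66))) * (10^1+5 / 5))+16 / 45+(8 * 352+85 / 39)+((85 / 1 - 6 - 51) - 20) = 115942181 / 32760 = 3539.14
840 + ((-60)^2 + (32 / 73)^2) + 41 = 23880273 / 5329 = 4481.19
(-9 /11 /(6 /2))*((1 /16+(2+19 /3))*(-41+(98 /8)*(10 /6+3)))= -39091 /1056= -37.02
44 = 44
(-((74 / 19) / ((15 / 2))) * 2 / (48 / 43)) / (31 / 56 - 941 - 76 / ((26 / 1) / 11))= 579124 / 605385315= 0.00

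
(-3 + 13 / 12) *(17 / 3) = -391 / 36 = -10.86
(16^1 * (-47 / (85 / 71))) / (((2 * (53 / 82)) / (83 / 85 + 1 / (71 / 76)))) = -380867696 / 382925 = -994.63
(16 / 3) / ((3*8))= 2 / 9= 0.22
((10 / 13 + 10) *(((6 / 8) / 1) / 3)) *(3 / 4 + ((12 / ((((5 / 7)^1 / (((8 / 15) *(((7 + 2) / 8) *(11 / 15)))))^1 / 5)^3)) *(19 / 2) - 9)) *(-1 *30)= -4360931883 / 16250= -268365.04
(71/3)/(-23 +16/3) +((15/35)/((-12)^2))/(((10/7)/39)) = -10671/8480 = -1.26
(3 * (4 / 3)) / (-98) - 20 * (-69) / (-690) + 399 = 19451 / 49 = 396.96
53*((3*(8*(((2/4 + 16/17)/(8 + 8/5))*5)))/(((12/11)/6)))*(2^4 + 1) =714175/8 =89271.88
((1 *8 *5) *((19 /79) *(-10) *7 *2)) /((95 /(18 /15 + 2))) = -3584 /79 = -45.37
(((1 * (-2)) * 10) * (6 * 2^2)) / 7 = -68.57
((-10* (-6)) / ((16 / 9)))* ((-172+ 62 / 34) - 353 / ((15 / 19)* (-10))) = -4234.38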